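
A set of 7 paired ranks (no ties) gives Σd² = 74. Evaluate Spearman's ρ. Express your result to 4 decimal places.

-0.3214

ρ = 1 − 6Σd² / [n(n²−1)] = 1 − 6×74 / (7×48)
  = 1 − 444/336 = 1 − 1.32143 ≈ -0.3214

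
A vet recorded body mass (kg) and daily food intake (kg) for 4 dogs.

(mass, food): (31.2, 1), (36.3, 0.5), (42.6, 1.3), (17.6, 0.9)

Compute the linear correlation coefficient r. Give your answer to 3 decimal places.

0.232

n = 4, Σx = 127.7, Σy = 3.7, Σx² = 4415.65, Σy² = 3.75, Σxy = 120.57
nΣxy − ΣxΣy = 482.28 − 472.49 = 9.79
nΣx² − (Σx)² = 17662.6 − 16307.29 = 1355.31; nΣy² − (Σy)² = 15 − 13.69 = 1.31
r = 9.79 / √(1355.31 × 1.31) = 9.79 / 42.1362 ≈ 0.232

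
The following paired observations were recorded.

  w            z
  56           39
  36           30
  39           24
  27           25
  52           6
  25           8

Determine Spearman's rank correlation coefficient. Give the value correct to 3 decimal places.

0.257

Rank w: 6, 3, 4, 2, 5, 1
Rank z: 6, 5, 3, 4, 1, 2
d = rank(w) − rank(z): 0, -2, 1, -2, 4, -1; Σd² = 26
ρ = 1 − 6Σd² / [n(n²−1)] = 1 − 6×26 / (6×35) = 1 − 156/210 ≈ 0.257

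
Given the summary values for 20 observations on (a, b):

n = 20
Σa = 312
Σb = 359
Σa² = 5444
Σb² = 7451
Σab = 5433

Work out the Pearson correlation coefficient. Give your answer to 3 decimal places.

r = (nΣab − ΣaΣb) / √[(nΣa² − (Σa)²)(nΣb² − (Σb)²)]
Numerator: 20×5433 − 312×359 = -3348
Denominator: √[(108880 − 97344)(149020 − 128881)] = √[11536 × 20139] = 15242.1621
r = -3348 / 15242.1621 ≈ -0.220

-0.220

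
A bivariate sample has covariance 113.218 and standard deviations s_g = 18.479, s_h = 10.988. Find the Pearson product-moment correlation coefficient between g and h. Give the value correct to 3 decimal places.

0.558

r = Cov(g,h) / (s_g · s_h) = 113.218 / (18.479 × 10.988)
  = 113.218 / 203.0473 ≈ 0.558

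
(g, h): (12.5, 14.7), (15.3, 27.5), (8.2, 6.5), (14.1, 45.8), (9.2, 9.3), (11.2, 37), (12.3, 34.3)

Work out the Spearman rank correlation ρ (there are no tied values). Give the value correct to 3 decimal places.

Rank g: 5, 7, 1, 6, 2, 3, 4
Rank h: 3, 4, 1, 7, 2, 6, 5
d = rank(g) − rank(h): 2, 3, 0, -1, 0, -3, -1; Σd² = 24
ρ = 1 − 6Σd² / [n(n²−1)] = 1 − 6×24 / (7×48) = 1 − 144/336 ≈ 0.571

0.571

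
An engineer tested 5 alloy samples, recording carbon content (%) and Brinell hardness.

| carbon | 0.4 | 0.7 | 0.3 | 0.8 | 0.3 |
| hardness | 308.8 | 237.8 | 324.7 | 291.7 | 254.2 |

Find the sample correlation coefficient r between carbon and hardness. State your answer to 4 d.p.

n = 5, Σx = 2.5, Σy = 1417.2, Σx² = 1.47, Σy² = 407042.9, Σxy = 697.01
nΣxy − ΣxΣy = 3485.05 − 3543 = -57.95
nΣx² − (Σx)² = 7.35 − 6.25 = 1.1; nΣy² − (Σy)² = 2035214.5 − 2008455.84 = 26758.66
r = -57.95 / √(1.1 × 26758.66) = -57.95 / 171.5649 ≈ -0.3378

-0.3378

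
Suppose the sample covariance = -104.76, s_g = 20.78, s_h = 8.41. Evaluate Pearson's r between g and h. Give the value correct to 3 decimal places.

r = Cov(g,h) / (s_g · s_h) = -104.76 / (20.78 × 8.41)
  = -104.76 / 174.7598 ≈ -0.599

-0.599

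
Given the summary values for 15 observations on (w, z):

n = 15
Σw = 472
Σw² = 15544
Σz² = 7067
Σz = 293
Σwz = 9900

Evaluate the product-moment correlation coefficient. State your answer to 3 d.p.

r = (nΣwz − ΣwΣz) / √[(nΣw² − (Σw)²)(nΣz² − (Σz)²)]
Numerator: 15×9900 − 472×293 = 10204
Denominator: √[(233160 − 222784)(106005 − 85849)] = √[10376 × 20156] = 14461.6270
r = 10204 / 14461.6270 ≈ 0.706

0.706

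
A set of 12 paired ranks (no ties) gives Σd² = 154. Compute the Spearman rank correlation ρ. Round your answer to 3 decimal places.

ρ = 1 − 6Σd² / [n(n²−1)] = 1 − 6×154 / (12×143)
  = 1 − 924/1716 = 1 − 0.5385 ≈ 0.462

0.462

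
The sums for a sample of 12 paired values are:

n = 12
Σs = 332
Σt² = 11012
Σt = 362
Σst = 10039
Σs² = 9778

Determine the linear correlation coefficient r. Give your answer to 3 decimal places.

0.102

r = (nΣst − ΣsΣt) / √[(nΣs² − (Σs)²)(nΣt² − (Σt)²)]
Numerator: 12×10039 − 332×362 = 284
Denominator: √[(117336 − 110224)(132144 − 131044)] = √[7112 × 1100] = 2796.9984
r = 284 / 2796.9984 ≈ 0.102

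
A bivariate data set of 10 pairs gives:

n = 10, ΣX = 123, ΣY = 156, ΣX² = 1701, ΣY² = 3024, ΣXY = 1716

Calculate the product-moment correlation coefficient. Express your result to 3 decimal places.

-0.609

r = (nΣXY − ΣXΣY) / √[(nΣX² − (ΣX)²)(nΣY² − (ΣY)²)]
Numerator: 10×1716 − 123×156 = -2028
Denominator: √[(17010 − 15129)(30240 − 24336)] = √[1881 × 5904] = 3332.4802
r = -2028 / 3332.4802 ≈ -0.609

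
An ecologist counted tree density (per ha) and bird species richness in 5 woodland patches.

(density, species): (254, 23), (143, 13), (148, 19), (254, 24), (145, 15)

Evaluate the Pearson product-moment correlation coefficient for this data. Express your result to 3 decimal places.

n = 5, Σx = 944, Σy = 94, Σx² = 192410, Σy² = 1860, Σxy = 18784
nΣxy − ΣxΣy = 93920 − 88736 = 5184
nΣx² − (Σx)² = 962050 − 891136 = 70914; nΣy² − (Σy)² = 9300 − 8836 = 464
r = 5184 / √(70914 × 464) = 5184 / 5736.2092 ≈ 0.904

0.904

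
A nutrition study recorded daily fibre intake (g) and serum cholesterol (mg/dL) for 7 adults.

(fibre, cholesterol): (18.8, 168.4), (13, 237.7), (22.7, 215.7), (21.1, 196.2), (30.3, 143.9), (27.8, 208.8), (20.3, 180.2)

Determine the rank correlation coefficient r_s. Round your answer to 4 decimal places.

-0.3214

Rank fibre: 2, 1, 5, 4, 7, 6, 3
Rank cholesterol: 2, 7, 6, 4, 1, 5, 3
d = rank(fibre) − rank(cholesterol): 0, -6, -1, 0, 6, 1, 0; Σd² = 74
ρ = 1 − 6Σd² / [n(n²−1)] = 1 − 6×74 / (7×48) = 1 − 444/336 ≈ -0.3214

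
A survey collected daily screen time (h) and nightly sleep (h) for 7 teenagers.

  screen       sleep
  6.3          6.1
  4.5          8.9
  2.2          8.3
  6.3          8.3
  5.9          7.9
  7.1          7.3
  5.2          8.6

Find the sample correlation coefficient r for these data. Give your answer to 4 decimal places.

n = 7, Σx = 37.5, Σy = 55.4, Σx² = 216.73, Σy² = 443.86, Σxy = 292.19
nΣxy − ΣxΣy = 2045.33 − 2077.5 = -32.17
nΣx² − (Σx)² = 1517.11 − 1406.25 = 110.86; nΣy² − (Σy)² = 3107.02 − 3069.16 = 37.86
r = -32.17 / √(110.86 × 37.86) = -32.17 / 64.7855 ≈ -0.4966

-0.4966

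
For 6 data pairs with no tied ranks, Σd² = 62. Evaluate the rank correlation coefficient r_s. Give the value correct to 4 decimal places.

ρ = 1 − 6Σd² / [n(n²−1)] = 1 − 6×62 / (6×35)
  = 1 − 372/210 = 1 − 1.77143 ≈ -0.7714

-0.7714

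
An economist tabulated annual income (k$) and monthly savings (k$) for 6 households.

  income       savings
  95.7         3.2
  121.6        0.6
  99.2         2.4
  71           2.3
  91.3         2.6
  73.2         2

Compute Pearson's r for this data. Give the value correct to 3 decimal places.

-0.502

n = 6, Σx = 552, Σy = 13.1, Σx² = 52520.62, Σy² = 32.41, Σxy = 1164.36
nΣxy − ΣxΣy = 6986.16 − 7231.2 = -245.04
nΣx² − (Σx)² = 315123.72 − 304704 = 10419.72; nΣy² − (Σy)² = 194.46 − 171.61 = 22.85
r = -245.04 / √(10419.72 × 22.85) = -245.04 / 487.9453 ≈ -0.502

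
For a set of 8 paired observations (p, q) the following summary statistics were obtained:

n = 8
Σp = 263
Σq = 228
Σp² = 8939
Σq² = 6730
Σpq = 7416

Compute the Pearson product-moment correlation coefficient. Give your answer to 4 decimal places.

-0.3050

r = (nΣpq − ΣpΣq) / √[(nΣp² − (Σp)²)(nΣq² − (Σq)²)]
Numerator: 8×7416 − 263×228 = -636
Denominator: √[(71512 − 69169)(53840 − 51984)] = √[2343 × 1856] = 2085.3316
r = -636 / 2085.3316 ≈ -0.3050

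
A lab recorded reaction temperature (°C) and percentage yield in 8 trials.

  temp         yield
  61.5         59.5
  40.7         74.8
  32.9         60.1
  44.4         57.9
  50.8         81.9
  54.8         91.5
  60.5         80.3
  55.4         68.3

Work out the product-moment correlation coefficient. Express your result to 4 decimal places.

n = 8, Σx = 401, Σy = 574.3, Σx² = 20805.6, Σy² = 42292.55, Σxy = 29068.35
nΣxy − ΣxΣy = 232546.8 − 230294.3 = 2252.5
nΣx² − (Σx)² = 166444.8 − 160801 = 5643.8; nΣy² − (Σy)² = 338340.4 − 329820.49 = 8519.91
r = 2252.5 / √(5643.8 × 8519.91) = 2252.5 / 6934.3109 ≈ 0.3248

0.3248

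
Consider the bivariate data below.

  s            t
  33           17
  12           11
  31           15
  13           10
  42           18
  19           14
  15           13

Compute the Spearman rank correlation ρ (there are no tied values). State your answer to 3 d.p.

Rank s: 6, 1, 5, 2, 7, 4, 3
Rank t: 6, 2, 5, 1, 7, 4, 3
d = rank(s) − rank(t): 0, -1, 0, 1, 0, 0, 0; Σd² = 2
ρ = 1 − 6Σd² / [n(n²−1)] = 1 − 6×2 / (7×48) = 1 − 12/336 ≈ 0.964

0.964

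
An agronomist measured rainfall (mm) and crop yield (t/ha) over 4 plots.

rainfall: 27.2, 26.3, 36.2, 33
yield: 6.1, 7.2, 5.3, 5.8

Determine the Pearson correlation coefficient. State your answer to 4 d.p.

-0.8700

n = 4, Σx = 122.7, Σy = 24.4, Σx² = 3830.97, Σy² = 150.78, Σxy = 738.54
nΣxy − ΣxΣy = 2954.16 − 2993.88 = -39.72
nΣx² − (Σx)² = 15323.88 − 15055.29 = 268.59; nΣy² − (Σy)² = 603.12 − 595.36 = 7.76
r = -39.72 / √(268.59 × 7.76) = -39.72 / 45.6537 ≈ -0.8700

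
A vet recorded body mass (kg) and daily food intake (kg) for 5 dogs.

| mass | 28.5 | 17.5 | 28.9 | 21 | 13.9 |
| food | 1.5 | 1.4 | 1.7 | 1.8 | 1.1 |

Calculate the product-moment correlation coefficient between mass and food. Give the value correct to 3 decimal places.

0.655

n = 5, Σx = 109.8, Σy = 7.5, Σx² = 2587.92, Σy² = 11.55, Σxy = 169.47
nΣxy − ΣxΣy = 847.35 − 823.5 = 23.85
nΣx² − (Σx)² = 12939.6 − 12056.04 = 883.56; nΣy² − (Σy)² = 57.75 − 56.25 = 1.5
r = 23.85 / √(883.56 × 1.5) = 23.85 / 36.4052 ≈ 0.655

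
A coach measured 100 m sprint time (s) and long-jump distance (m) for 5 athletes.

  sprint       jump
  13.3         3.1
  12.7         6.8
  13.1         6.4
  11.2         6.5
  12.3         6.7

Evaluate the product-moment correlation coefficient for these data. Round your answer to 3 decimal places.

-0.516

n = 5, Σx = 62.6, Σy = 29.5, Σx² = 786.52, Σy² = 183.95, Σxy = 366.64
nΣxy − ΣxΣy = 1833.2 − 1846.7 = -13.5
nΣx² − (Σx)² = 3932.6 − 3918.76 = 13.84; nΣy² − (Σy)² = 919.75 − 870.25 = 49.5
r = -13.5 / √(13.84 × 49.5) = -13.5 / 26.1740 ≈ -0.516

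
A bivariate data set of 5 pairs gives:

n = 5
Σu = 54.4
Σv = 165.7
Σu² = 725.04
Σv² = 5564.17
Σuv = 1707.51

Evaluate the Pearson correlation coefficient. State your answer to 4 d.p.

-0.9675

r = (nΣuv − ΣuΣv) / √[(nΣu² − (Σu)²)(nΣv² − (Σv)²)]
Numerator: 5×1707.51 − 54.4×165.7 = -476.53
Denominator: √[(3625.2 − 2959.36)(27820.85 − 27456.49)] = √[665.84 × 364.36] = 492.5500
r = -476.53 / 492.5500 ≈ -0.9675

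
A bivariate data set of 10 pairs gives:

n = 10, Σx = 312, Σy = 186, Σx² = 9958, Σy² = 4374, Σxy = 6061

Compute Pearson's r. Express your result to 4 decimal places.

0.5701

r = (nΣxy − ΣxΣy) / √[(nΣx² − (Σx)²)(nΣy² − (Σy)²)]
Numerator: 10×6061 − 312×186 = 2578
Denominator: √[(99580 − 97344)(43740 − 34596)] = √[2236 × 9144] = 4521.7236
r = 2578 / 4521.7236 ≈ 0.5701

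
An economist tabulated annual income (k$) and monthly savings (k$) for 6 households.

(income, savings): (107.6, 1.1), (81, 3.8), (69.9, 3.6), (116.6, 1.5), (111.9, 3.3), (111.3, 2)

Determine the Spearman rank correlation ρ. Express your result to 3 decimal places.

-0.543

Rank income: 3, 2, 1, 6, 5, 4
Rank savings: 1, 6, 5, 2, 4, 3
d = rank(income) − rank(savings): 2, -4, -4, 4, 1, 1; Σd² = 54
ρ = 1 − 6Σd² / [n(n²−1)] = 1 − 6×54 / (6×35) = 1 − 324/210 ≈ -0.543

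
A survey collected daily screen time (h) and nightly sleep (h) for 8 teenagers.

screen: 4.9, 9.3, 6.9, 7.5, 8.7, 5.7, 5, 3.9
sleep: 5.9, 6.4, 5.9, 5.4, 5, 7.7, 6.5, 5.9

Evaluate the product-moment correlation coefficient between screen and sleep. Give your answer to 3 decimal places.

-0.310

n = 8, Σx = 51.9, Σy = 48.7, Σx² = 362.75, Σy² = 301.09, Σxy = 312.54
nΣxy − ΣxΣy = 2500.32 − 2527.53 = -27.21
nΣx² − (Σx)² = 2902 − 2693.61 = 208.39; nΣy² − (Σy)² = 2408.72 − 2371.69 = 37.03
r = -27.21 / √(208.39 × 37.03) = -27.21 / 87.8446 ≈ -0.310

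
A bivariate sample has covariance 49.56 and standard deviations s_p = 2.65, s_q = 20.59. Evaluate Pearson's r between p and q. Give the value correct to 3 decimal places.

0.908

r = Cov(p,q) / (s_p · s_q) = 49.56 / (2.65 × 20.59)
  = 49.56 / 54.5635 ≈ 0.908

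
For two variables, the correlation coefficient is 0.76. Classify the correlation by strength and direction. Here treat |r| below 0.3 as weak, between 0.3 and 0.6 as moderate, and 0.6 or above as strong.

strong positive

r = 0.76 > 0 so the relationship is positive.
|r| = 0.76, which falls in the strong range.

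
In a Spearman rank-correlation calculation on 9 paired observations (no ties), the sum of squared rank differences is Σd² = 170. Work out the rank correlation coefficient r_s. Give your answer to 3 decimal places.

ρ = 1 − 6Σd² / [n(n²−1)] = 1 − 6×170 / (9×80)
  = 1 − 1020/720 = 1 − 1.4167 ≈ -0.417

-0.417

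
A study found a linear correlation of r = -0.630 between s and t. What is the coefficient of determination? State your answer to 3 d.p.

0.397

r² = (-0.630)² = 0.397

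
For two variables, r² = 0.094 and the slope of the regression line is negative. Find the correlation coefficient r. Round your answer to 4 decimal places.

-0.3066

|r| = √0.094 = 0.3066
The association is negative, so r = −0.3066.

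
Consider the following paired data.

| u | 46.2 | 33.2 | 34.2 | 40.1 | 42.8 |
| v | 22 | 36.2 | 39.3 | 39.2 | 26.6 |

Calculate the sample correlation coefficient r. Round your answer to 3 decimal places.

-0.825

n = 5, Σu = 196.5, Σv = 163.3, Σu² = 7846.17, Σv² = 5583.13, Σuv = 6272.7
nΣuv − ΣuΣv = 31363.5 − 32088.45 = -724.95
nΣu² − (Σu)² = 39230.85 − 38612.25 = 618.6; nΣv² − (Σv)² = 27915.65 − 26666.89 = 1248.76
r = -724.95 / √(618.6 × 1248.76) = -724.95 / 878.9101 ≈ -0.825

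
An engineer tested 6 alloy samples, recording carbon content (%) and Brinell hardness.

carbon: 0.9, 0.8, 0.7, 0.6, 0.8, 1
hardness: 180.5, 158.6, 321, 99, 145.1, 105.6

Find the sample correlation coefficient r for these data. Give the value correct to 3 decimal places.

-0.222

n = 6, Σx = 4.8, Σy = 1009.8, Σx² = 3.94, Σy² = 202781.58, Σxy = 795.11
nΣxy − ΣxΣy = 4770.66 − 4847.04 = -76.38
nΣx² − (Σx)² = 23.64 − 23.04 = 0.6; nΣy² − (Σy)² = 1216689.48 − 1019696.04 = 196993.44
r = -76.38 / √(0.6 × 196993.44) = -76.38 / 343.7965 ≈ -0.222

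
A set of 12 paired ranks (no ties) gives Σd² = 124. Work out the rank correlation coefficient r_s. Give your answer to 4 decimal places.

ρ = 1 − 6Σd² / [n(n²−1)] = 1 − 6×124 / (12×143)
  = 1 − 744/1716 = 1 − 0.43357 ≈ 0.5664

0.5664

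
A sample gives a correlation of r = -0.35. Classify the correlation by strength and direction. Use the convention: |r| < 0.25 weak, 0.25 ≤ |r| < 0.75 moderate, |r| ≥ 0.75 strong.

r = -0.35 < 0 so the relationship is negative.
|r| = 0.35, which falls in the moderate range.

moderate negative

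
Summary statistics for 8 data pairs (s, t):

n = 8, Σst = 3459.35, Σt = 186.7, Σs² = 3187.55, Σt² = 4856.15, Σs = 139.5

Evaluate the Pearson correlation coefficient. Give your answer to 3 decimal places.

0.332

r = (nΣst − ΣsΣt) / √[(nΣs² − (Σs)²)(nΣt² − (Σt)²)]
Numerator: 8×3459.35 − 139.5×186.7 = 1630.15
Denominator: √[(25500.4 − 19460.25)(38849.2 − 34856.89)] = √[6040.15 × 3992.31] = 4910.6162
r = 1630.15 / 4910.6162 ≈ 0.332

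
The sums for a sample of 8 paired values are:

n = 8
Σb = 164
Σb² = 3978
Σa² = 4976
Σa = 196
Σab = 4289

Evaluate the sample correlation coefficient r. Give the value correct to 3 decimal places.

r = (nΣab − ΣaΣb) / √[(nΣa² − (Σa)²)(nΣb² − (Σb)²)]
Numerator: 8×4289 − 196×164 = 2168
Denominator: √[(39808 − 38416)(31824 − 26896)] = √[1392 × 4928] = 2619.1174
r = 2168 / 2619.1174 ≈ 0.828

0.828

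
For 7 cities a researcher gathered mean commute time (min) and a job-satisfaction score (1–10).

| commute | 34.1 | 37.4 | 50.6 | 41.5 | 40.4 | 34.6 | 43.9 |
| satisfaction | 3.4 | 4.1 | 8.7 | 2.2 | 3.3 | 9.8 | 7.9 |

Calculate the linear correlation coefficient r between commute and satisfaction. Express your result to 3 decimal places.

0.282

n = 7, Σx = 282.5, Σy = 39.4, Σx² = 11600.71, Σy² = 278.24, Σxy = 1620.01
nΣxy − ΣxΣy = 11340.07 − 11130.5 = 209.57
nΣx² − (Σx)² = 81204.97 − 79806.25 = 1398.72; nΣy² − (Σy)² = 1947.68 − 1552.36 = 395.32
r = 209.57 / √(1398.72 × 395.32) = 209.57 / 743.6007 ≈ 0.282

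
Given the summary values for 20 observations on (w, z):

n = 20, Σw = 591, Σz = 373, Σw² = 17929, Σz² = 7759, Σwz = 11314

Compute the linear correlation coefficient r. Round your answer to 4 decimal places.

0.4778

r = (nΣwz − ΣwΣz) / √[(nΣw² − (Σw)²)(nΣz² − (Σz)²)]
Numerator: 20×11314 − 591×373 = 5837
Denominator: √[(358580 − 349281)(155180 − 139129)] = √[9299 × 16051] = 12217.1293
r = 5837 / 12217.1293 ≈ 0.4778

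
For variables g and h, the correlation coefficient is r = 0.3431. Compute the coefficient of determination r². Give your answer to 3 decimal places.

0.118

r² = (0.3431)² = 0.118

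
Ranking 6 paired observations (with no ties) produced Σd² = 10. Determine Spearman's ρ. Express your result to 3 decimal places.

ρ = 1 − 6Σd² / [n(n²−1)] = 1 − 6×10 / (6×35)
  = 1 − 60/210 = 1 − 0.2857 ≈ 0.714

0.714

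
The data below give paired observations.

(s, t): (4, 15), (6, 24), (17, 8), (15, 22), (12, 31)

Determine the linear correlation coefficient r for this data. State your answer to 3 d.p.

-0.192

n = 5, Σs = 54, Σt = 100, Σs² = 710, Σt² = 2310, Σst = 1042
nΣst − ΣsΣt = 5210 − 5400 = -190
nΣs² − (Σs)² = 3550 − 2916 = 634; nΣt² − (Σt)² = 11550 − 10000 = 1550
r = -190 / √(634 × 1550) = -190 / 991.3123 ≈ -0.192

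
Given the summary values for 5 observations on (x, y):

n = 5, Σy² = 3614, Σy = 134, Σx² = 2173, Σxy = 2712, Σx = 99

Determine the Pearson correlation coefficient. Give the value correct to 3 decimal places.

r = (nΣxy − ΣxΣy) / √[(nΣx² − (Σx)²)(nΣy² − (Σy)²)]
Numerator: 5×2712 − 99×134 = 294
Denominator: √[(10865 − 9801)(18070 − 17956)] = √[1064 × 114] = 348.2758
r = 294 / 348.2758 ≈ 0.844

0.844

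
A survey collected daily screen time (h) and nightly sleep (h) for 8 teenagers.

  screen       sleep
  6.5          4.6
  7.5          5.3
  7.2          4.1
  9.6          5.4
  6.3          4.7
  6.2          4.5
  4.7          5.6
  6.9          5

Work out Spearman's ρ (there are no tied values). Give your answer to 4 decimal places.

Rank screen: 4, 7, 6, 8, 3, 2, 1, 5
Rank sleep: 3, 6, 1, 7, 4, 2, 8, 5
d = rank(screen) − rank(sleep): 1, 1, 5, 1, -1, 0, -7, 0; Σd² = 78
ρ = 1 − 6Σd² / [n(n²−1)] = 1 − 6×78 / (8×63) = 1 − 468/504 ≈ 0.0714

0.0714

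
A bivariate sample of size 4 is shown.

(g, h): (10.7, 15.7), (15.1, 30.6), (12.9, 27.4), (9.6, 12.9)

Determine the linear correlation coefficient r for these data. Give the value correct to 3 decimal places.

0.973

n = 4, Σg = 48.3, Σh = 86.6, Σg² = 601.07, Σh² = 2100.02, Σgh = 1107.35
nΣgh − ΣgΣh = 4429.4 − 4182.78 = 246.62
nΣg² − (Σg)² = 2404.28 − 2332.89 = 71.39; nΣh² − (Σh)² = 8400.08 − 7499.56 = 900.52
r = 246.62 / √(71.39 × 900.52) = 246.62 / 253.5510 ≈ 0.973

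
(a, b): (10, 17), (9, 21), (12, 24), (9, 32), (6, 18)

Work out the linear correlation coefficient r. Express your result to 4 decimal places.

0.2412

n = 5, Σa = 46, Σb = 112, Σa² = 442, Σb² = 2654, Σab = 1043
nΣab − ΣaΣb = 5215 − 5152 = 63
nΣa² − (Σa)² = 2210 − 2116 = 94; nΣb² − (Σb)² = 13270 − 12544 = 726
r = 63 / √(94 × 726) = 63 / 261.2355 ≈ 0.2412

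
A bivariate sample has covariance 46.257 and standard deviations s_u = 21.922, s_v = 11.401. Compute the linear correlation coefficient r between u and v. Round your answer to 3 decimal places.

r = Cov(u,v) / (s_u · s_v) = 46.257 / (21.922 × 11.401)
  = 46.257 / 249.9327 ≈ 0.185

0.185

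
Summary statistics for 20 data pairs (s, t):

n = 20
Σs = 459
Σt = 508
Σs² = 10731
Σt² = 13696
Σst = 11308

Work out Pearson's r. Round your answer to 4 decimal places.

-0.8873

r = (nΣst − ΣsΣt) / √[(nΣs² − (Σs)²)(nΣt² − (Σt)²)]
Numerator: 20×11308 − 459×508 = -7012
Denominator: √[(214620 − 210681)(273920 − 258064)] = √[3939 × 15856] = 7902.9605
r = -7012 / 7902.9605 ≈ -0.8873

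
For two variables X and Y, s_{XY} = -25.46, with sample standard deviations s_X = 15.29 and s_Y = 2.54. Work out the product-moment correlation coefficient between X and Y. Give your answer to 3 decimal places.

r = Cov(X,Y) / (s_X · s_Y) = -25.46 / (15.29 × 2.54)
  = -25.46 / 38.8366 ≈ -0.656

-0.656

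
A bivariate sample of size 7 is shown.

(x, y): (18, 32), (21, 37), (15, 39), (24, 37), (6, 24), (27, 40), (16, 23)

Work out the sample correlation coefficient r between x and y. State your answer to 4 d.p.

0.7183

n = 7, Σx = 127, Σy = 232, Σx² = 2587, Σy² = 7988, Σxy = 4418
nΣxy − ΣxΣy = 30926 − 29464 = 1462
nΣx² − (Σx)² = 18109 − 16129 = 1980; nΣy² − (Σy)² = 55916 − 53824 = 2092
r = 1462 / √(1980 × 2092) = 1462 / 2035.2297 ≈ 0.7183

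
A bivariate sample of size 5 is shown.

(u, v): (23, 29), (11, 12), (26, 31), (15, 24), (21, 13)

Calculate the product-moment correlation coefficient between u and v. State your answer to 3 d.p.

0.671

n = 5, Σu = 96, Σv = 109, Σu² = 1992, Σv² = 2691, Σuv = 2238
nΣuv − ΣuΣv = 11190 − 10464 = 726
nΣu² − (Σu)² = 9960 − 9216 = 744; nΣv² − (Σv)² = 13455 − 11881 = 1574
r = 726 / √(744 × 1574) = 726 / 1082.1534 ≈ 0.671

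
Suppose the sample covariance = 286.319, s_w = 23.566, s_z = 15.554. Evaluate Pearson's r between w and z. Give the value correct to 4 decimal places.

0.7811

r = Cov(w,z) / (s_w · s_z) = 286.319 / (23.566 × 15.554)
  = 286.319 / 366.5456 ≈ 0.7811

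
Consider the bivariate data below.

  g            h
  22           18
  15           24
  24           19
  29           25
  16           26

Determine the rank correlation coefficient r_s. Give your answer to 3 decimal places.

Rank g: 3, 1, 4, 5, 2
Rank h: 1, 3, 2, 4, 5
d = rank(g) − rank(h): 2, -2, 2, 1, -3; Σd² = 22
ρ = 1 − 6Σd² / [n(n²−1)] = 1 − 6×22 / (5×24) = 1 − 132/120 ≈ -0.100

-0.100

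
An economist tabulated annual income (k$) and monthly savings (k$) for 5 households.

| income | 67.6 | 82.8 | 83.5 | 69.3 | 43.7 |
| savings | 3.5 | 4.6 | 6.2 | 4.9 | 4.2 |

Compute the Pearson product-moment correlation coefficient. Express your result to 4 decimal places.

0.5398

n = 5, Σx = 346.9, Σy = 23.4, Σx² = 25110.03, Σy² = 113.5, Σxy = 1658.29
nΣxy − ΣxΣy = 8291.45 − 8117.46 = 173.99
nΣx² − (Σx)² = 125550.15 − 120339.61 = 5210.54; nΣy² − (Σy)² = 567.5 − 547.56 = 19.94
r = 173.99 / √(5210.54 × 19.94) = 173.99 / 322.3324 ≈ 0.5398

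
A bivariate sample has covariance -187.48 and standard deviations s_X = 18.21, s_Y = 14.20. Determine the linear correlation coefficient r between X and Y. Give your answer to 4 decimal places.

-0.7250

r = Cov(X,Y) / (s_X · s_Y) = -187.48 / (18.21 × 14.20)
  = -187.48 / 258.5820 ≈ -0.7250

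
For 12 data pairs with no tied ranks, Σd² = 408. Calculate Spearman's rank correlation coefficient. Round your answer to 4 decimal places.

-0.4266

ρ = 1 − 6Σd² / [n(n²−1)] = 1 − 6×408 / (12×143)
  = 1 − 2448/1716 = 1 − 1.42657 ≈ -0.4266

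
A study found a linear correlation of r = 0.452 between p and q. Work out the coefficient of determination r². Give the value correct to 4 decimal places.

r² = (0.452)² = 0.2043

0.2043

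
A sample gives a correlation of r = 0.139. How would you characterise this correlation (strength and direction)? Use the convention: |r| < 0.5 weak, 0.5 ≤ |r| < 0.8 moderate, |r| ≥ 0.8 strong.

weak positive

r = 0.139 > 0 so the relationship is positive.
|r| = 0.139, which falls in the weak range.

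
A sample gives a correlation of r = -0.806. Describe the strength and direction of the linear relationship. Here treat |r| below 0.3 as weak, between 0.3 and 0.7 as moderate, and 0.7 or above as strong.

r = -0.806 < 0 so the relationship is negative.
|r| = 0.806, which falls in the strong range.

strong negative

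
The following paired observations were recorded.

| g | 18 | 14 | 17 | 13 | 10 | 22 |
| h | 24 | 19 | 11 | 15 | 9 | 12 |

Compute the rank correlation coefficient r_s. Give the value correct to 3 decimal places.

0.371

Rank g: 5, 3, 4, 2, 1, 6
Rank h: 6, 5, 2, 4, 1, 3
d = rank(g) − rank(h): -1, -2, 2, -2, 0, 3; Σd² = 22
ρ = 1 − 6Σd² / [n(n²−1)] = 1 − 6×22 / (6×35) = 1 − 132/210 ≈ 0.371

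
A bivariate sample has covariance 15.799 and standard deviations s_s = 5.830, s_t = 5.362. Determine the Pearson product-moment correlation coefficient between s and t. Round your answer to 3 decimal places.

0.505

r = Cov(s,t) / (s_s · s_t) = 15.799 / (5.830 × 5.362)
  = 15.799 / 31.2605 ≈ 0.505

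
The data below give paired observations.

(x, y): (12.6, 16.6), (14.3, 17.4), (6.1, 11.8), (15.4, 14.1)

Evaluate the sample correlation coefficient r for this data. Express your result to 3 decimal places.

n = 4, Σx = 48.4, Σy = 59.9, Σx² = 637.62, Σy² = 916.37, Σxy = 747.1
nΣxy − ΣxΣy = 2988.4 − 2899.16 = 89.24
nΣx² − (Σx)² = 2550.48 − 2342.56 = 207.92; nΣy² − (Σy)² = 3665.48 − 3588.01 = 77.47
r = 89.24 / √(207.92 × 77.47) = 89.24 / 126.9156 ≈ 0.703

0.703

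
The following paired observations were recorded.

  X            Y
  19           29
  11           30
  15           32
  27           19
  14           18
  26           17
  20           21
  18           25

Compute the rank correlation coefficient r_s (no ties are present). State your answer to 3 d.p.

Rank X: 5, 1, 3, 8, 2, 7, 6, 4
Rank Y: 6, 7, 8, 3, 2, 1, 4, 5
d = rank(X) − rank(Y): -1, -6, -5, 5, 0, 6, 2, -1; Σd² = 128
ρ = 1 − 6Σd² / [n(n²−1)] = 1 − 6×128 / (8×63) = 1 − 768/504 ≈ -0.524

-0.524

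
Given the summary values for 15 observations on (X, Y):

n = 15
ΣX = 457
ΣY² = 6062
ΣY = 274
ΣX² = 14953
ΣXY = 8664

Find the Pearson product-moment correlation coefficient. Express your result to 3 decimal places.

0.303

r = (nΣXY − ΣXΣY) / √[(nΣX² − (ΣX)²)(nΣY² − (ΣY)²)]
Numerator: 15×8664 − 457×274 = 4742
Denominator: √[(224295 − 208849)(90930 − 75076)] = √[15446 × 15854] = 15648.6704
r = 4742 / 15648.6704 ≈ 0.303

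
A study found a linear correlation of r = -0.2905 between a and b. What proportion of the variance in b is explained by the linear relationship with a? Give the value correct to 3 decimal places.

r² = (-0.2905)² = 0.084

0.084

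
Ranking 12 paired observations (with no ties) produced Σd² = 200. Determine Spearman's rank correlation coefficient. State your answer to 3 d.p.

ρ = 1 − 6Σd² / [n(n²−1)] = 1 − 6×200 / (12×143)
  = 1 − 1200/1716 = 1 − 0.6993 ≈ 0.301

0.301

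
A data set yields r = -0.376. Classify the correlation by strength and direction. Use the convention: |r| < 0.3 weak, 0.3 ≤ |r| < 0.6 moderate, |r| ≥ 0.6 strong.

r = -0.376 < 0 so the relationship is negative.
|r| = 0.376, which falls in the moderate range.

moderate negative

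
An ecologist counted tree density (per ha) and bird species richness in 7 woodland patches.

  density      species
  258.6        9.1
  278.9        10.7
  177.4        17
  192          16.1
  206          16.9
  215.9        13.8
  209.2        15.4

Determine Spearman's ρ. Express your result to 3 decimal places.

Rank density: 6, 7, 1, 2, 3, 5, 4
Rank species: 1, 2, 7, 5, 6, 3, 4
d = rank(density) − rank(species): 5, 5, -6, -3, -3, 2, 0; Σd² = 108
ρ = 1 − 6Σd² / [n(n²−1)] = 1 − 6×108 / (7×48) = 1 − 648/336 ≈ -0.929

-0.929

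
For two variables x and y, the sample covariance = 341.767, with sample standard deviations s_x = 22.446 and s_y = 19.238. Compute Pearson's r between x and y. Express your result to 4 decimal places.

r = Cov(x,y) / (s_x · s_y) = 341.767 / (22.446 × 19.238)
  = 341.767 / 431.8161 ≈ 0.7915

0.7915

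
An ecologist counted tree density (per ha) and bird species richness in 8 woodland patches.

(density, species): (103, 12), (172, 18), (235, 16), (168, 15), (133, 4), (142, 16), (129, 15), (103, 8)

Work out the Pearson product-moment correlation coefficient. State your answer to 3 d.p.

0.533

n = 8, Σx = 1185, Σy = 104, Σx² = 188745, Σy² = 1510, Σxy = 16175
nΣxy − ΣxΣy = 129400 − 123240 = 6160
nΣx² − (Σx)² = 1509960 − 1404225 = 105735; nΣy² − (Σy)² = 12080 − 10816 = 1264
r = 6160 / √(105735 × 1264) = 6160 / 11560.6678 ≈ 0.533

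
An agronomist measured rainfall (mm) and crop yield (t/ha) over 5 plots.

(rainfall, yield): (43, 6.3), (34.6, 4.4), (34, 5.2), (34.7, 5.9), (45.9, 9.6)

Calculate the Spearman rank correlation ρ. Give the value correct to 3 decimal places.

Rank rainfall: 4, 2, 1, 3, 5
Rank yield: 4, 1, 2, 3, 5
d = rank(rainfall) − rank(yield): 0, 1, -1, 0, 0; Σd² = 2
ρ = 1 − 6Σd² / [n(n²−1)] = 1 − 6×2 / (5×24) = 1 − 12/120 ≈ 0.900

0.900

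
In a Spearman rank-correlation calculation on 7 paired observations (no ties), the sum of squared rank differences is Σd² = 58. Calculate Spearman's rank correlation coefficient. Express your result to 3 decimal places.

-0.036

ρ = 1 − 6Σd² / [n(n²−1)] = 1 − 6×58 / (7×48)
  = 1 − 348/336 = 1 − 1.0357 ≈ -0.036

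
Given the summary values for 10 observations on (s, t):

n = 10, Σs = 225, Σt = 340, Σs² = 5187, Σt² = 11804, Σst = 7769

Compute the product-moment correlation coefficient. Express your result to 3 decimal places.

0.683

r = (nΣst − ΣsΣt) / √[(nΣs² − (Σs)²)(nΣt² − (Σt)²)]
Numerator: 10×7769 − 225×340 = 1190
Denominator: √[(51870 − 50625)(118040 − 115600)] = √[1245 × 2440] = 1742.9286
r = 1190 / 1742.9286 ≈ 0.683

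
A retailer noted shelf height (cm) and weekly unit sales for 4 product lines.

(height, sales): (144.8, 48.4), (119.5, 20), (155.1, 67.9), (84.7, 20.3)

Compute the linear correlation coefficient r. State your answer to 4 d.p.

n = 4, Σx = 504.1, Σy = 156.6, Σx² = 66477.39, Σy² = 7765.06, Σxy = 21649.02
nΣxy − ΣxΣy = 86596.08 − 78942.06 = 7654.02
nΣx² − (Σx)² = 265909.56 − 254116.81 = 11792.75; nΣy² − (Σy)² = 31060.24 − 24523.56 = 6536.68
r = 7654.02 / √(11792.75 × 6536.68) = 7654.02 / 8779.8310 ≈ 0.8718

0.8718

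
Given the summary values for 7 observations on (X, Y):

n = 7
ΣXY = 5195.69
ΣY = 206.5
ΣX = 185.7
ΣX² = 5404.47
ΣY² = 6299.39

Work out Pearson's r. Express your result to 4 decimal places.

r = (nΣXY − ΣXΣY) / √[(nΣX² − (ΣX)²)(nΣY² − (ΣY)²)]
Numerator: 7×5195.69 − 185.7×206.5 = -1977.22
Denominator: √[(37831.29 − 34484.49)(44095.73 − 42642.25)] = √[3346.8 × 1453.48] = 2205.5627
r = -1977.22 / 2205.5627 ≈ -0.8965

-0.8965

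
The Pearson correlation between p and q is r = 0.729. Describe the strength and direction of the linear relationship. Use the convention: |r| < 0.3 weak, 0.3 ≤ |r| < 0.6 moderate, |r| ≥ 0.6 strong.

strong positive

r = 0.729 > 0 so the relationship is positive.
|r| = 0.729, which falls in the strong range.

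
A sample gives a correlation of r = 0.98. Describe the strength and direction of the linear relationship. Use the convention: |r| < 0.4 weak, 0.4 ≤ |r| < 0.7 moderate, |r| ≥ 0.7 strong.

r = 0.98 > 0 so the relationship is positive.
|r| = 0.98, which falls in the strong range.

strong positive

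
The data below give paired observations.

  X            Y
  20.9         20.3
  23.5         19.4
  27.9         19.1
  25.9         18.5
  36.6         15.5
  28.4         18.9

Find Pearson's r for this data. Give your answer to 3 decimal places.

-0.948

n = 6, ΣX = 163.2, ΣY = 111.7, ΣX² = 4584.4, ΣY² = 2092.97, ΣXY = 2996.27
nΣXY − ΣXΣY = 17977.62 − 18229.44 = -251.82
nΣX² − (ΣX)² = 27506.4 − 26634.24 = 872.16; nΣY² − (ΣY)² = 12557.82 − 12476.89 = 80.93
r = -251.82 / √(872.16 × 80.93) = -251.82 / 265.6763 ≈ -0.948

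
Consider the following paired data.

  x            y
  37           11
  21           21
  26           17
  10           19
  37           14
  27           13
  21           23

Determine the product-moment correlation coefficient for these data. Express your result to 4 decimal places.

n = 7, Σx = 179, Σy = 118, Σx² = 5125, Σy² = 2106, Σxy = 2832
nΣxy − ΣxΣy = 19824 − 21122 = -1298
nΣx² − (Σx)² = 35875 − 32041 = 3834; nΣy² − (Σy)² = 14742 − 13924 = 818
r = -1298 / √(3834 × 818) = -1298 / 1770.9353 ≈ -0.7329

-0.7329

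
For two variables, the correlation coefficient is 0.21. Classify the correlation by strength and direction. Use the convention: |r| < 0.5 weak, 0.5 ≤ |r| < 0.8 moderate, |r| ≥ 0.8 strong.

r = 0.21 > 0 so the relationship is positive.
|r| = 0.21, which falls in the weak range.

weak positive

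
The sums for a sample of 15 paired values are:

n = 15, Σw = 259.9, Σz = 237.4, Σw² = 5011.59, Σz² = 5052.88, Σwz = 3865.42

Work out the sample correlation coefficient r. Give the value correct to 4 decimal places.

r = (nΣwz − ΣwΣz) / √[(nΣw² − (Σw)²)(nΣz² − (Σz)²)]
Numerator: 15×3865.42 − 259.9×237.4 = -3718.96
Denominator: √[(75173.85 − 67548.01)(75793.2 − 56358.76)] = √[7625.84 × 19434.44] = 12173.9036
r = -3718.96 / 12173.9036 ≈ -0.3055

-0.3055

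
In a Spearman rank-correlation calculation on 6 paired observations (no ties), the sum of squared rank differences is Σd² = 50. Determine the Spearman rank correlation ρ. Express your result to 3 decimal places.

-0.429

ρ = 1 − 6Σd² / [n(n²−1)] = 1 − 6×50 / (6×35)
  = 1 − 300/210 = 1 − 1.4286 ≈ -0.429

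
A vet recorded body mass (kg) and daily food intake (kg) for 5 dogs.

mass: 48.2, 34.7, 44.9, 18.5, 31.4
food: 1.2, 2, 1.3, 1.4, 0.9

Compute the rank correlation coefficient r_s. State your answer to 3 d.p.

Rank mass: 5, 3, 4, 1, 2
Rank food: 2, 5, 3, 4, 1
d = rank(mass) − rank(food): 3, -2, 1, -3, 1; Σd² = 24
ρ = 1 − 6Σd² / [n(n²−1)] = 1 − 6×24 / (5×24) = 1 − 144/120 ≈ -0.200

-0.200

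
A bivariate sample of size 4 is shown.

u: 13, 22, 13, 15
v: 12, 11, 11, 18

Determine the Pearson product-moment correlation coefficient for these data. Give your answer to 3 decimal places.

-0.185

n = 4, Σu = 63, Σv = 52, Σu² = 1047, Σv² = 710, Σuv = 811
nΣuv − ΣuΣv = 3244 − 3276 = -32
nΣu² − (Σu)² = 4188 − 3969 = 219; nΣv² − (Σv)² = 2840 − 2704 = 136
r = -32 / √(219 × 136) = -32 / 172.5804 ≈ -0.185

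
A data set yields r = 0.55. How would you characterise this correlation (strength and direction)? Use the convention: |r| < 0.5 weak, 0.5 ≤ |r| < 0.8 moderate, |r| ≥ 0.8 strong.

moderate positive

r = 0.55 > 0 so the relationship is positive.
|r| = 0.55, which falls in the moderate range.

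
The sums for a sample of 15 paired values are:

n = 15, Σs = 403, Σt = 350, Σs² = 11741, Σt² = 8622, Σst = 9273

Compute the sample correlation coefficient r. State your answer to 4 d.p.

r = (nΣst − ΣsΣt) / √[(nΣs² − (Σs)²)(nΣt² − (Σt)²)]
Numerator: 15×9273 − 403×350 = -1955
Denominator: √[(176115 − 162409)(129330 − 122500)] = √[13706 × 6830] = 9675.3284
r = -1955 / 9675.3284 ≈ -0.2021

-0.2021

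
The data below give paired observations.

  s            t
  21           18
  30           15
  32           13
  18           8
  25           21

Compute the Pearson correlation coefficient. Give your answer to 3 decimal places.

n = 5, Σs = 126, Σt = 75, Σs² = 3314, Σt² = 1223, Σst = 1913
nΣst − ΣsΣt = 9565 − 9450 = 115
nΣs² − (Σs)² = 16570 − 15876 = 694; nΣt² − (Σt)² = 6115 − 5625 = 490
r = 115 / √(694 × 490) = 115 / 583.1466 ≈ 0.197

0.197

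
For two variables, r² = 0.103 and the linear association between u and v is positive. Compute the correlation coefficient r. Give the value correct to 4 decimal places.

|r| = √0.103 = 0.3209
The association is positive, so r = 0.3209.

0.3209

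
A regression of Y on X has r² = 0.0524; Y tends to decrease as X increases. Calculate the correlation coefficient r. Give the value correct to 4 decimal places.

|r| = √0.0524 = 0.2289
The association is negative, so r = −0.2289.

-0.2289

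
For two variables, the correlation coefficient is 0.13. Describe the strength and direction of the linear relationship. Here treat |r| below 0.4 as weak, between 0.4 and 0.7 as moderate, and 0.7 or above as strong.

r = 0.13 > 0 so the relationship is positive.
|r| = 0.13, which falls in the weak range.

weak positive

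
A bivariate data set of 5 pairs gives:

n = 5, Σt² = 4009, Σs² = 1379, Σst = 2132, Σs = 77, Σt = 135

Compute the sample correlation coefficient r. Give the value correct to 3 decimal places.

0.200

r = (nΣst − ΣsΣt) / √[(nΣs² − (Σs)²)(nΣt² − (Σt)²)]
Numerator: 5×2132 − 77×135 = 265
Denominator: √[(6895 − 5929)(20045 − 18225)] = √[966 × 1820] = 1325.9412
r = 265 / 1325.9412 ≈ 0.200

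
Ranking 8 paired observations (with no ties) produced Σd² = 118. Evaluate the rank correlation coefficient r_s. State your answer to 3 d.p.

ρ = 1 − 6Σd² / [n(n²−1)] = 1 − 6×118 / (8×63)
  = 1 − 708/504 = 1 − 1.4048 ≈ -0.405

-0.405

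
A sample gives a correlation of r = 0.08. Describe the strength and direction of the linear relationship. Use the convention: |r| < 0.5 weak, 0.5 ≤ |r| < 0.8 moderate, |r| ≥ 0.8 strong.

weak positive

r = 0.08 > 0 so the relationship is positive.
|r| = 0.08, which falls in the weak range.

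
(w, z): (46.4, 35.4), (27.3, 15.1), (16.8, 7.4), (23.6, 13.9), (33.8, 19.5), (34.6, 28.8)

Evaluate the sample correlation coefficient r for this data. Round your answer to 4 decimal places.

n = 6, Σw = 182.5, Σz = 120.1, Σw² = 6077.05, Σz² = 2938.83, Σwz = 4162.73
nΣwz − ΣwΣz = 24976.38 − 21918.25 = 3058.13
nΣw² − (Σw)² = 36462.3 − 33306.25 = 3156.05; nΣz² − (Σz)² = 17632.98 − 14424.01 = 3208.97
r = 3058.13 / √(3156.05 × 3208.97) = 3058.13 / 3182.4000 ≈ 0.9610

0.9610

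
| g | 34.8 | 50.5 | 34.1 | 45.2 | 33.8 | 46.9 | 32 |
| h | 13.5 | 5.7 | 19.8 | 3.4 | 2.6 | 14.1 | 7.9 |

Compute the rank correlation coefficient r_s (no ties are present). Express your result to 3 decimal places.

0.071

Rank g: 4, 7, 3, 5, 2, 6, 1
Rank h: 5, 3, 7, 2, 1, 6, 4
d = rank(g) − rank(h): -1, 4, -4, 3, 1, 0, -3; Σd² = 52
ρ = 1 − 6Σd² / [n(n²−1)] = 1 − 6×52 / (7×48) = 1 − 312/336 ≈ 0.071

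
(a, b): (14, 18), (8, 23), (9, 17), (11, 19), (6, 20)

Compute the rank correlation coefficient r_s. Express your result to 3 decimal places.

-0.600

Rank a: 5, 2, 3, 4, 1
Rank b: 2, 5, 1, 3, 4
d = rank(a) − rank(b): 3, -3, 2, 1, -3; Σd² = 32
ρ = 1 − 6Σd² / [n(n²−1)] = 1 − 6×32 / (5×24) = 1 − 192/120 ≈ -0.600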